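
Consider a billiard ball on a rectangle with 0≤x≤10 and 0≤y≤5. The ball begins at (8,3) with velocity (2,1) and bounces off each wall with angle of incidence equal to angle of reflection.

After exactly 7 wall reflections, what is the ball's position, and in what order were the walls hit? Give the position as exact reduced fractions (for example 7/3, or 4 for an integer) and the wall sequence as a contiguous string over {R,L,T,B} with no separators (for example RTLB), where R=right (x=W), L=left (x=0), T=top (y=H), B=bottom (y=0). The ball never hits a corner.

1. t=1 → R at (10,4); v=(-2,1)
2. t=1 → T at (8,5); v=(-2,-1)
3. t=4 → L at (0,1); v=(2,-1)
4. t=1 → B at (2,0); v=(2,1)
5. t=4 → R at (10,4); v=(-2,1)
6. t=1 → T at (8,5); v=(-2,-1)
7. t=4 → L at (0,1); v=(2,-1)

Final position: (0,1)
Wall sequence: RTLBRTL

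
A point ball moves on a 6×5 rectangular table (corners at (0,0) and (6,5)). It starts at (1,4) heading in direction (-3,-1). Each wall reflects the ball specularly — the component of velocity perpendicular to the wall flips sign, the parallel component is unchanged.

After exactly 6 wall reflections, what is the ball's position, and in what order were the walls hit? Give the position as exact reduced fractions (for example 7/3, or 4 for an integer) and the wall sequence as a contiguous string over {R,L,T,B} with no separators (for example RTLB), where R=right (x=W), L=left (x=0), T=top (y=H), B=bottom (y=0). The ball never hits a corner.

Final position: (0,13/3)
Wall sequence: LRBLRL

1. t=1/3 → L at (0,11/3); v=(3,-1)
2. t=2 → R at (6,5/3); v=(-3,-1)
3. t=5/3 → B at (1,0); v=(-3,1)
4. t=1/3 → L at (0,1/3); v=(3,1)
5. t=2 → R at (6,7/3); v=(-3,1)
6. t=2 → L at (0,13/3); v=(3,1)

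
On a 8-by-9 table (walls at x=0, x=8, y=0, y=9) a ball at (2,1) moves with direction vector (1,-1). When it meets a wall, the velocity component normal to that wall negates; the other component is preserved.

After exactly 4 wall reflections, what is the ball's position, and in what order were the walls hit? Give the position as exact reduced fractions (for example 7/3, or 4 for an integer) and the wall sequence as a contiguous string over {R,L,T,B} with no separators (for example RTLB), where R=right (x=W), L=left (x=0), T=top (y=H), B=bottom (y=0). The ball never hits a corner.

Final position: (0,5)
Wall sequence: BRTL

1. t=1 → B at (3,0); v=(1,1)
2. t=5 → R at (8,5); v=(-1,1)
3. t=4 → T at (4,9); v=(-1,-1)
4. t=4 → L at (0,5); v=(1,-1)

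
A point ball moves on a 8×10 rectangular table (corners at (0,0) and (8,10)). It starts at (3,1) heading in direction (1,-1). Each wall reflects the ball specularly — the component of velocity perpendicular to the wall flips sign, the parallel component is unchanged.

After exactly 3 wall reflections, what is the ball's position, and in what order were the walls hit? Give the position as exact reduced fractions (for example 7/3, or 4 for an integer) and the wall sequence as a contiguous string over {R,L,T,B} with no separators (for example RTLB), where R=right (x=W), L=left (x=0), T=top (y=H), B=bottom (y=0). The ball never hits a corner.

Final position: (2,10)
Wall sequence: BRT

1. t=1 → B at (4,0); v=(1,1)
2. t=4 → R at (8,4); v=(-1,1)
3. t=6 → T at (2,10); v=(-1,-1)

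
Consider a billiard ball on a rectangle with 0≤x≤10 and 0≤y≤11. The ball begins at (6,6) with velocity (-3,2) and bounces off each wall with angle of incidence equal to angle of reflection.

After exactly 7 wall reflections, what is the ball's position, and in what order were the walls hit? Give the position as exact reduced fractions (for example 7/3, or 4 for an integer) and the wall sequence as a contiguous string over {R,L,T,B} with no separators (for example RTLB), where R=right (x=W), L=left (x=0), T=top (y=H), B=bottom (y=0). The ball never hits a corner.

1. t=2 → L at (0,10); v=(3,2)
2. t=1/2 → T at (3/2,11); v=(3,-2)
3. t=17/6 → R at (10,16/3); v=(-3,-2)
4. t=8/3 → B at (2,0); v=(-3,2)
5. t=2/3 → L at (0,4/3); v=(3,2)
6. t=10/3 → R at (10,8); v=(-3,2)
7. t=3/2 → T at (11/2,11); v=(-3,-2)

Final position: (11/2,11)
Wall sequence: LTRBLRT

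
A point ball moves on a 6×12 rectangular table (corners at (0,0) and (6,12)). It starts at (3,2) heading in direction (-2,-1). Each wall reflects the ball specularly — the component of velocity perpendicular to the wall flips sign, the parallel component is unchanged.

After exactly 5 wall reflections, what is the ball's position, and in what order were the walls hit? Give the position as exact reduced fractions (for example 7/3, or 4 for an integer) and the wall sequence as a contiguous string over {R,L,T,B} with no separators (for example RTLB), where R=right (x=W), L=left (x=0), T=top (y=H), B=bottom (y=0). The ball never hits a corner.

Final position: (6,17/2)
Wall sequence: LBRLR

1. t=3/2 → L at (0,1/2); v=(2,-1)
2. t=1/2 → B at (1,0); v=(2,1)
3. t=5/2 → R at (6,5/2); v=(-2,1)
4. t=3 → L at (0,11/2); v=(2,1)
5. t=3 → R at (6,17/2); v=(-2,1)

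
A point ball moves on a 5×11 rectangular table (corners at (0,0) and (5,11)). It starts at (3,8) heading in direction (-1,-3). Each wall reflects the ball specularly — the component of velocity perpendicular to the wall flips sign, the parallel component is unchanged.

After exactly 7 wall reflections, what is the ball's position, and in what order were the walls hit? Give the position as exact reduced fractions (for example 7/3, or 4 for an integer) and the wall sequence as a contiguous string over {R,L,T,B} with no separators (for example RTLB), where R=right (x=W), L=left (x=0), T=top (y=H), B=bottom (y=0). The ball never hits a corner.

1. t=8/3 → B at (1/3,0); v=(-1,3)
2. t=1/3 → L at (0,1); v=(1,3)
3. t=10/3 → T at (10/3,11); v=(1,-3)
4. t=5/3 → R at (5,6); v=(-1,-3)
5. t=2 → B at (3,0); v=(-1,3)
6. t=3 → L at (0,9); v=(1,3)
7. t=2/3 → T at (2/3,11); v=(1,-3)

Final position: (2/3,11)
Wall sequence: BLTRBLT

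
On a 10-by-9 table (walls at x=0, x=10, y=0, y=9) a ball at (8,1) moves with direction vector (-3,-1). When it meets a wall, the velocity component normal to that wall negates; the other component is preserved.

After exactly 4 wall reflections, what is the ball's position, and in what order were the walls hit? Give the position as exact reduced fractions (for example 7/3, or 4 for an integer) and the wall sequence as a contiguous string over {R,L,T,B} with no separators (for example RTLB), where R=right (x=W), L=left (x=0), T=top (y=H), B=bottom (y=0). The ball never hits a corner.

1. t=1 → B at (5,0); v=(-3,1)
2. t=5/3 → L at (0,5/3); v=(3,1)
3. t=10/3 → R at (10,5); v=(-3,1)
4. t=10/3 → L at (0,25/3); v=(3,1)

Final position: (0,25/3)
Wall sequence: BLRL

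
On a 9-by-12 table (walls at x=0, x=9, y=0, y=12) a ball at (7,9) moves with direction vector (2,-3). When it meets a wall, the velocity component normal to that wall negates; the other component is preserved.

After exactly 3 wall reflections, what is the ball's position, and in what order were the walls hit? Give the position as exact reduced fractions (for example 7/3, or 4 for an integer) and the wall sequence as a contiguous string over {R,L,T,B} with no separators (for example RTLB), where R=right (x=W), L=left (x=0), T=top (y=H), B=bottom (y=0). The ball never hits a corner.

1. t=1 → R at (9,6); v=(-2,-3)
2. t=2 → B at (5,0); v=(-2,3)
3. t=5/2 → L at (0,15/2); v=(2,3)

Final position: (0,15/2)
Wall sequence: RBL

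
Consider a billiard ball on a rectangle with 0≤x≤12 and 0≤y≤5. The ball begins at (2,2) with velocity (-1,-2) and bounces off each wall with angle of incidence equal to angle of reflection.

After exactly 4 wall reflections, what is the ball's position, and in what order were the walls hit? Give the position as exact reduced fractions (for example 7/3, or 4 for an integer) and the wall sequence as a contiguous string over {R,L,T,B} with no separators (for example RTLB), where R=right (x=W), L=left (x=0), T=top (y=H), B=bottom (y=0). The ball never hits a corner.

1. t=1 → B at (1,0); v=(-1,2)
2. t=1 → L at (0,2); v=(1,2)
3. t=3/2 → T at (3/2,5); v=(1,-2)
4. t=5/2 → B at (4,0); v=(1,2)

Final position: (4,0)
Wall sequence: BLTB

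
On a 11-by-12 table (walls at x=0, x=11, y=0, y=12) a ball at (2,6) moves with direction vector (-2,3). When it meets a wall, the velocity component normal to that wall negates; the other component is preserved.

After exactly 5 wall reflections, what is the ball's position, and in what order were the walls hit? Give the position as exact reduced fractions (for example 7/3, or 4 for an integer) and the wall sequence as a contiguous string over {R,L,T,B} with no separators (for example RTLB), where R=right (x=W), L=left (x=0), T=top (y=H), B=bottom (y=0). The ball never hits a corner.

Final position: (4,12)
Wall sequence: LTBRT

1. t=1 → L at (0,9); v=(2,3)
2. t=1 → T at (2,12); v=(2,-3)
3. t=4 → B at (10,0); v=(2,3)
4. t=1/2 → R at (11,3/2); v=(-2,3)
5. t=7/2 → T at (4,12); v=(-2,-3)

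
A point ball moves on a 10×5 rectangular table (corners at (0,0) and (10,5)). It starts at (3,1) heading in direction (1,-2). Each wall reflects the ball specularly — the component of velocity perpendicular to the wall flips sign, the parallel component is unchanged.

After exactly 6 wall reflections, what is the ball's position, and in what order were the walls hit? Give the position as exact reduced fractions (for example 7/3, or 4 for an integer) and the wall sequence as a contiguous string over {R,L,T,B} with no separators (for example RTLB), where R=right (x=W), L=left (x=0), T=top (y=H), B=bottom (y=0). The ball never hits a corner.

Final position: (13/2,0)
Wall sequence: BTBRTB

1. t=1/2 → B at (7/2,0); v=(1,2)
2. t=5/2 → T at (6,5); v=(1,-2)
3. t=5/2 → B at (17/2,0); v=(1,2)
4. t=3/2 → R at (10,3); v=(-1,2)
5. t=1 → T at (9,5); v=(-1,-2)
6. t=5/2 → B at (13/2,0); v=(-1,2)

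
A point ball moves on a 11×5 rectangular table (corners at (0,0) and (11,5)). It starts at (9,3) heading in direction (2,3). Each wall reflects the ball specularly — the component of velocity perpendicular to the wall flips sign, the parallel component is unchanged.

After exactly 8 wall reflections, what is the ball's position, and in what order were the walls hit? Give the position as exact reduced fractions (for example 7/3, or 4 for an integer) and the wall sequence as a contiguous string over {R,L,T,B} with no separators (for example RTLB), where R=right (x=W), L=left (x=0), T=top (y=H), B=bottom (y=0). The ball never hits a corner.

Final position: (5,0)
Wall sequence: TRBTBLTB

1. t=2/3 → T at (31/3,5); v=(2,-3)
2. t=1/3 → R at (11,4); v=(-2,-3)
3. t=4/3 → B at (25/3,0); v=(-2,3)
4. t=5/3 → T at (5,5); v=(-2,-3)
5. t=5/3 → B at (5/3,0); v=(-2,3)
6. t=5/6 → L at (0,5/2); v=(2,3)
7. t=5/6 → T at (5/3,5); v=(2,-3)
8. t=5/3 → B at (5,0); v=(2,3)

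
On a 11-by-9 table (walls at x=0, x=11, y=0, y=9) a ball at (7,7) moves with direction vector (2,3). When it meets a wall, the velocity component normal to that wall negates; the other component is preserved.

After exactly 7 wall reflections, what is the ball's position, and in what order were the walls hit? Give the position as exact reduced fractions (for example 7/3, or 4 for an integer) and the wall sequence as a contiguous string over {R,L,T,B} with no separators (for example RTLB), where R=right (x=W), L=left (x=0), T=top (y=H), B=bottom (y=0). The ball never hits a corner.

1. t=2/3 → T at (25/3,9); v=(2,-3)
2. t=4/3 → R at (11,5); v=(-2,-3)
3. t=5/3 → B at (23/3,0); v=(-2,3)
4. t=3 → T at (5/3,9); v=(-2,-3)
5. t=5/6 → L at (0,13/2); v=(2,-3)
6. t=13/6 → B at (13/3,0); v=(2,3)
7. t=3 → T at (31/3,9); v=(2,-3)

Final position: (31/3,9)
Wall sequence: TRBTLBT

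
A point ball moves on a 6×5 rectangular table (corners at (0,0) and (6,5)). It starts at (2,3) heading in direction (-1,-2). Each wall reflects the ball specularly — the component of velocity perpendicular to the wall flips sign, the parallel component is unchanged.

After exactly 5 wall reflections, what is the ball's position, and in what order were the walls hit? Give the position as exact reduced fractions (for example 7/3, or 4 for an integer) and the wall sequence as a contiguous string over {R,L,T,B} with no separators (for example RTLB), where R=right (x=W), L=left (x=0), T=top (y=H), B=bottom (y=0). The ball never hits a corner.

Final position: (6,3)
Wall sequence: BLTBR

1. t=3/2 → B at (1/2,0); v=(-1,2)
2. t=1/2 → L at (0,1); v=(1,2)
3. t=2 → T at (2,5); v=(1,-2)
4. t=5/2 → B at (9/2,0); v=(1,2)
5. t=3/2 → R at (6,3); v=(-1,2)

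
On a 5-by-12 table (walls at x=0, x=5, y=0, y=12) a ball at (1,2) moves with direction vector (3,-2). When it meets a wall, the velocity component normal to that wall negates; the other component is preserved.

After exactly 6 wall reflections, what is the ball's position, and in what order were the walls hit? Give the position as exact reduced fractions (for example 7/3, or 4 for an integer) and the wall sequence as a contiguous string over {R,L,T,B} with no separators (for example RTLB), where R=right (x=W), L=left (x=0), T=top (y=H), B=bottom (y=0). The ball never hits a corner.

Final position: (2,12)
Wall sequence: BRLRLT

1. t=1 → B at (4,0); v=(3,2)
2. t=1/3 → R at (5,2/3); v=(-3,2)
3. t=5/3 → L at (0,4); v=(3,2)
4. t=5/3 → R at (5,22/3); v=(-3,2)
5. t=5/3 → L at (0,32/3); v=(3,2)
6. t=2/3 → T at (2,12); v=(3,-2)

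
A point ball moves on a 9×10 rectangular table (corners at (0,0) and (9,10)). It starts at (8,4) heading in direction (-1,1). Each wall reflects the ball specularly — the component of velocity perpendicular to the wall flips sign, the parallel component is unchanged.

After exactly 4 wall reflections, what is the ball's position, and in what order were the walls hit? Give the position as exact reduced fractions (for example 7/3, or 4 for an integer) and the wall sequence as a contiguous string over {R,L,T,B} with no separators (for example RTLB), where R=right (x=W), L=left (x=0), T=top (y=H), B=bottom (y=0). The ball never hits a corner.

Final position: (9,1)
Wall sequence: TLBR

1. t=6 → T at (2,10); v=(-1,-1)
2. t=2 → L at (0,8); v=(1,-1)
3. t=8 → B at (8,0); v=(1,1)
4. t=1 → R at (9,1); v=(-1,1)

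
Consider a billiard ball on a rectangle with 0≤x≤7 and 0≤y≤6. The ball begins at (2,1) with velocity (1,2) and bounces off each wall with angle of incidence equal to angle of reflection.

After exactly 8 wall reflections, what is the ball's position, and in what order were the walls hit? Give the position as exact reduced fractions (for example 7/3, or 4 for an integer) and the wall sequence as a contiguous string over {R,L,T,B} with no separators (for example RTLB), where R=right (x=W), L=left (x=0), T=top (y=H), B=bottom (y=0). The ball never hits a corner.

Final position: (11/2,0)
Wall sequence: TRBTBLTB

1. t=5/2 → T at (9/2,6); v=(1,-2)
2. t=5/2 → R at (7,1); v=(-1,-2)
3. t=1/2 → B at (13/2,0); v=(-1,2)
4. t=3 → T at (7/2,6); v=(-1,-2)
5. t=3 → B at (1/2,0); v=(-1,2)
6. t=1/2 → L at (0,1); v=(1,2)
7. t=5/2 → T at (5/2,6); v=(1,-2)
8. t=3 → B at (11/2,0); v=(1,2)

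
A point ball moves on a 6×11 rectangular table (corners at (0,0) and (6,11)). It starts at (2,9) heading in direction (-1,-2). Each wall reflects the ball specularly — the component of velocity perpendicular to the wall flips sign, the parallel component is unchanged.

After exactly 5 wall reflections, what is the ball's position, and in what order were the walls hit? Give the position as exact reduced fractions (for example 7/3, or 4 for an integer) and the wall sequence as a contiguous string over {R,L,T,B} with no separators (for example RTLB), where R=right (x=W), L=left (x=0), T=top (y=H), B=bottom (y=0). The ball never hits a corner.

Final position: (0,3)
Wall sequence: LBRTL

1. t=2 → L at (0,5); v=(1,-2)
2. t=5/2 → B at (5/2,0); v=(1,2)
3. t=7/2 → R at (6,7); v=(-1,2)
4. t=2 → T at (4,11); v=(-1,-2)
5. t=4 → L at (0,3); v=(1,-2)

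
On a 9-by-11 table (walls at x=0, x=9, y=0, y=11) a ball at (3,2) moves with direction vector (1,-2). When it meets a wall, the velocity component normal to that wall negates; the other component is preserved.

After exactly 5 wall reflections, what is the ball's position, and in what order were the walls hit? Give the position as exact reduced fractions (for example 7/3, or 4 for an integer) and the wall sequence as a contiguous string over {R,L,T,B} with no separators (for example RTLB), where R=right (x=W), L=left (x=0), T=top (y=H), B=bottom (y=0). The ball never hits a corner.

Final position: (0,6)
Wall sequence: BRTBL

1. t=1 → B at (4,0); v=(1,2)
2. t=5 → R at (9,10); v=(-1,2)
3. t=1/2 → T at (17/2,11); v=(-1,-2)
4. t=11/2 → B at (3,0); v=(-1,2)
5. t=3 → L at (0,6); v=(1,2)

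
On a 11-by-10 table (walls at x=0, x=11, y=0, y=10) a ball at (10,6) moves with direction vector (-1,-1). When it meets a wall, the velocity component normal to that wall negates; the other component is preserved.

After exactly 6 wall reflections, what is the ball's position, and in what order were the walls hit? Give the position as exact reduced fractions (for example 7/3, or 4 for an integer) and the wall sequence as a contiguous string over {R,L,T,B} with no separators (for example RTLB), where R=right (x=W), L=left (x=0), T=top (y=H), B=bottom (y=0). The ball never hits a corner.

Final position: (0,6)
Wall sequence: BLTRBL

1. t=6 → B at (4,0); v=(-1,1)
2. t=4 → L at (0,4); v=(1,1)
3. t=6 → T at (6,10); v=(1,-1)
4. t=5 → R at (11,5); v=(-1,-1)
5. t=5 → B at (6,0); v=(-1,1)
6. t=6 → L at (0,6); v=(1,1)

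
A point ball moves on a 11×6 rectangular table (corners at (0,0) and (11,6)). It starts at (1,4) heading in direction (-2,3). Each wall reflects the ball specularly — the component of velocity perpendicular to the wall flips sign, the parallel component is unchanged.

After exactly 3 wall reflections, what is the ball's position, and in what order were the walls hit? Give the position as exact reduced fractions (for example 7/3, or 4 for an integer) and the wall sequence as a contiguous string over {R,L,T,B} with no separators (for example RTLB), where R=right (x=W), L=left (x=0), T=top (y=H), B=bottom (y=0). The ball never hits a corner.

1. t=1/2 → L at (0,11/2); v=(2,3)
2. t=1/6 → T at (1/3,6); v=(2,-3)
3. t=2 → B at (13/3,0); v=(2,3)

Final position: (13/3,0)
Wall sequence: LTB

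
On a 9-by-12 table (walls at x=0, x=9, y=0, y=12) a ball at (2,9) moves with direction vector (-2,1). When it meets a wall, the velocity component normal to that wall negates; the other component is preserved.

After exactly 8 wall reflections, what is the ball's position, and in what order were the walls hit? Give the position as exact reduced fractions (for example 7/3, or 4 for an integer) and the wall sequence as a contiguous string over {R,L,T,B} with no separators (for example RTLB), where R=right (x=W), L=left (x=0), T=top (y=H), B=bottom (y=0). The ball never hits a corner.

1. t=1 → L at (0,10); v=(2,1)
2. t=2 → T at (4,12); v=(2,-1)
3. t=5/2 → R at (9,19/2); v=(-2,-1)
4. t=9/2 → L at (0,5); v=(2,-1)
5. t=9/2 → R at (9,1/2); v=(-2,-1)
6. t=1/2 → B at (8,0); v=(-2,1)
7. t=4 → L at (0,4); v=(2,1)
8. t=9/2 → R at (9,17/2); v=(-2,1)

Final position: (9,17/2)
Wall sequence: LTRLRBLR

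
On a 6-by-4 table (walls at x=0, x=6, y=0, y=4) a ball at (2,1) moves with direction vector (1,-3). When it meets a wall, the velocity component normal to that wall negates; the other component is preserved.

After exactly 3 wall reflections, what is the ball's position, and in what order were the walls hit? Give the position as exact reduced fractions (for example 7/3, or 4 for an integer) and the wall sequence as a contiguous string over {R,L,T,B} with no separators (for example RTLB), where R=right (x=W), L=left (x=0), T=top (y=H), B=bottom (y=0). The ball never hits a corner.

Final position: (5,0)
Wall sequence: BTB

1. t=1/3 → B at (7/3,0); v=(1,3)
2. t=4/3 → T at (11/3,4); v=(1,-3)
3. t=4/3 → B at (5,0); v=(1,3)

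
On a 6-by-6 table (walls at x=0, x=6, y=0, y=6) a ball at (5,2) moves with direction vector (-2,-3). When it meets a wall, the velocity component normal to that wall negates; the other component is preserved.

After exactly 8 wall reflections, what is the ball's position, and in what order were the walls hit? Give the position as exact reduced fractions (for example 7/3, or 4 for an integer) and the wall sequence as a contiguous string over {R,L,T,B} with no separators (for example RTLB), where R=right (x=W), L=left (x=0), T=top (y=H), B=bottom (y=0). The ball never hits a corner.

1. t=2/3 → B at (11/3,0); v=(-2,3)
2. t=11/6 → L at (0,11/2); v=(2,3)
3. t=1/6 → T at (1/3,6); v=(2,-3)
4. t=2 → B at (13/3,0); v=(2,3)
5. t=5/6 → R at (6,5/2); v=(-2,3)
6. t=7/6 → T at (11/3,6); v=(-2,-3)
7. t=11/6 → L at (0,1/2); v=(2,-3)
8. t=1/6 → B at (1/3,0); v=(2,3)

Final position: (1/3,0)
Wall sequence: BLTBRTLB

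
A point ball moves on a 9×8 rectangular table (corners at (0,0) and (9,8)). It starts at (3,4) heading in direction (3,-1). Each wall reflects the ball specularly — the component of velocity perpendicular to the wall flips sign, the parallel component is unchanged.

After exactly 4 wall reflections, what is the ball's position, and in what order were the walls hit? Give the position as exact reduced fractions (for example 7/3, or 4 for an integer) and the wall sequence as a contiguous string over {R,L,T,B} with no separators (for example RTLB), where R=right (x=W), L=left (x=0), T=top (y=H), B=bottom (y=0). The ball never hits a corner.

1. t=2 → R at (9,2); v=(-3,-1)
2. t=2 → B at (3,0); v=(-3,1)
3. t=1 → L at (0,1); v=(3,1)
4. t=3 → R at (9,4); v=(-3,1)

Final position: (9,4)
Wall sequence: RBLR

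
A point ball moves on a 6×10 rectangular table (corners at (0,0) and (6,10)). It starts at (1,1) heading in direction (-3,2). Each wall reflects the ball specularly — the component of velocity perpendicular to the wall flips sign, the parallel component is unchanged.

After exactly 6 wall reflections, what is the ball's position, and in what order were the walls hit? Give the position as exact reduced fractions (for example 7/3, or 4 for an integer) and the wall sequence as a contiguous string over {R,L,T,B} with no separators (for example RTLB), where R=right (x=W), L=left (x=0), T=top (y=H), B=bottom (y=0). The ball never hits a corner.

Final position: (0,7/3)
Wall sequence: LRLTRL

1. t=1/3 → L at (0,5/3); v=(3,2)
2. t=2 → R at (6,17/3); v=(-3,2)
3. t=2 → L at (0,29/3); v=(3,2)
4. t=1/6 → T at (1/2,10); v=(3,-2)
5. t=11/6 → R at (6,19/3); v=(-3,-2)
6. t=2 → L at (0,7/3); v=(3,-2)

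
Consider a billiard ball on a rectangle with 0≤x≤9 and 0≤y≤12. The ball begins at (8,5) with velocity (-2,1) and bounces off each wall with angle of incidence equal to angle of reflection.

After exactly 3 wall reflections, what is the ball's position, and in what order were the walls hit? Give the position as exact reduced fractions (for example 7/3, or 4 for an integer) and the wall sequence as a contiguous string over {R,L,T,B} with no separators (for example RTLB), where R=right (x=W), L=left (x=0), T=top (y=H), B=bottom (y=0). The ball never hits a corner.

Final position: (9,21/2)
Wall sequence: LTR

1. t=4 → L at (0,9); v=(2,1)
2. t=3 → T at (6,12); v=(2,-1)
3. t=3/2 → R at (9,21/2); v=(-2,-1)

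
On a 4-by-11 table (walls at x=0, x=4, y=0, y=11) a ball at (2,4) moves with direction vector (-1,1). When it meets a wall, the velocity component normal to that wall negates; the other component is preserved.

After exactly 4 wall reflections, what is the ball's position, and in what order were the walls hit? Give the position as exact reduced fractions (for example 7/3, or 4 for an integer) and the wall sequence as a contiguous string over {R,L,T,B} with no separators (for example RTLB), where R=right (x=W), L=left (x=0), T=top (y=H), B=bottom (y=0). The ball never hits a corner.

1. t=2 → L at (0,6); v=(1,1)
2. t=4 → R at (4,10); v=(-1,1)
3. t=1 → T at (3,11); v=(-1,-1)
4. t=3 → L at (0,8); v=(1,-1)

Final position: (0,8)
Wall sequence: LRTL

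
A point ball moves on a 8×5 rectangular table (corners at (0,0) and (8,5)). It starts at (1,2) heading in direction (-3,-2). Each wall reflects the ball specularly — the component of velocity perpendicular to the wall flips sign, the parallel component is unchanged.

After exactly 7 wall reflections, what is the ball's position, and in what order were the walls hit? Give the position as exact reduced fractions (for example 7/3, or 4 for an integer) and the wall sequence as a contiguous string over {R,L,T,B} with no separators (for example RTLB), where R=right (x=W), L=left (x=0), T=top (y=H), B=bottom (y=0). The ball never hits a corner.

Final position: (8,14/3)
Wall sequence: LBRTLBR

1. t=1/3 → L at (0,4/3); v=(3,-2)
2. t=2/3 → B at (2,0); v=(3,2)
3. t=2 → R at (8,4); v=(-3,2)
4. t=1/2 → T at (13/2,5); v=(-3,-2)
5. t=13/6 → L at (0,2/3); v=(3,-2)
6. t=1/3 → B at (1,0); v=(3,2)
7. t=7/3 → R at (8,14/3); v=(-3,2)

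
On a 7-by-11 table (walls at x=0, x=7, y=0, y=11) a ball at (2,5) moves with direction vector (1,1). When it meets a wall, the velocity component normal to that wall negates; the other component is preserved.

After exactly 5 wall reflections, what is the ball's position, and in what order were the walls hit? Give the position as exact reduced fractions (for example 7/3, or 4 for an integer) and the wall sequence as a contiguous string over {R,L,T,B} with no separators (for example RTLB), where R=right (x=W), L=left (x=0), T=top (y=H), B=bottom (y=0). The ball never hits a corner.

Final position: (7,2)
Wall sequence: RTLBR

1. t=5 → R at (7,10); v=(-1,1)
2. t=1 → T at (6,11); v=(-1,-1)
3. t=6 → L at (0,5); v=(1,-1)
4. t=5 → B at (5,0); v=(1,1)
5. t=2 → R at (7,2); v=(-1,1)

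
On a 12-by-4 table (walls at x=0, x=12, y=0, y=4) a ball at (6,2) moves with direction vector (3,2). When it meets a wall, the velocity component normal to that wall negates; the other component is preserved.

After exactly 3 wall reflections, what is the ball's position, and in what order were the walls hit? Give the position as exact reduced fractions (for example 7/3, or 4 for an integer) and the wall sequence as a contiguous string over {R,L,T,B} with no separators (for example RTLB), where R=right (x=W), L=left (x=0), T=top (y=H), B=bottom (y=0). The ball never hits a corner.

1. t=1 → T at (9,4); v=(3,-2)
2. t=1 → R at (12,2); v=(-3,-2)
3. t=1 → B at (9,0); v=(-3,2)

Final position: (9,0)
Wall sequence: TRB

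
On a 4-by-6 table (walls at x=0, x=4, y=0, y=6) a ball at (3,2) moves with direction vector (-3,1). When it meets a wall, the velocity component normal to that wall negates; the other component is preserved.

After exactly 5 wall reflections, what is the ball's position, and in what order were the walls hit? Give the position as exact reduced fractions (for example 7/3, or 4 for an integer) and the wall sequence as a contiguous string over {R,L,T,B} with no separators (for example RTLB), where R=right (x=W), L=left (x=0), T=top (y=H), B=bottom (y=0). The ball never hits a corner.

1. t=1 → L at (0,3); v=(3,1)
2. t=4/3 → R at (4,13/3); v=(-3,1)
3. t=4/3 → L at (0,17/3); v=(3,1)
4. t=1/3 → T at (1,6); v=(3,-1)
5. t=1 → R at (4,5); v=(-3,-1)

Final position: (4,5)
Wall sequence: LRLTR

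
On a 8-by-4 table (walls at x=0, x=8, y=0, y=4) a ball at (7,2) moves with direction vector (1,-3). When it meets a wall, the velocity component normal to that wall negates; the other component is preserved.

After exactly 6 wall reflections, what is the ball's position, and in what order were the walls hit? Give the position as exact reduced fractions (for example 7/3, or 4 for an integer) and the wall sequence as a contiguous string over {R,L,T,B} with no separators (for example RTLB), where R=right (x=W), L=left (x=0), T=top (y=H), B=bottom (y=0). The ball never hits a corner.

1. t=2/3 → B at (23/3,0); v=(1,3)
2. t=1/3 → R at (8,1); v=(-1,3)
3. t=1 → T at (7,4); v=(-1,-3)
4. t=4/3 → B at (17/3,0); v=(-1,3)
5. t=4/3 → T at (13/3,4); v=(-1,-3)
6. t=4/3 → B at (3,0); v=(-1,3)

Final position: (3,0)
Wall sequence: BRTBTB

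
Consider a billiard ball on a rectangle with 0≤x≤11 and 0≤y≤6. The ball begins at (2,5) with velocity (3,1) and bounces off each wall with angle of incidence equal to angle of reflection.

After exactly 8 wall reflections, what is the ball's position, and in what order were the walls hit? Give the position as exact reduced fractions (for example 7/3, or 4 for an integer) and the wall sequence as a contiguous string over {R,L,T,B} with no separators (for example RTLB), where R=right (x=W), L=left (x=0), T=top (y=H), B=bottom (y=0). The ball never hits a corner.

1. t=1 → T at (5,6); v=(3,-1)
2. t=2 → R at (11,4); v=(-3,-1)
3. t=11/3 → L at (0,1/3); v=(3,-1)
4. t=1/3 → B at (1,0); v=(3,1)
5. t=10/3 → R at (11,10/3); v=(-3,1)
6. t=8/3 → T at (3,6); v=(-3,-1)
7. t=1 → L at (0,5); v=(3,-1)
8. t=11/3 → R at (11,4/3); v=(-3,-1)

Final position: (11,4/3)
Wall sequence: TRLBRTLR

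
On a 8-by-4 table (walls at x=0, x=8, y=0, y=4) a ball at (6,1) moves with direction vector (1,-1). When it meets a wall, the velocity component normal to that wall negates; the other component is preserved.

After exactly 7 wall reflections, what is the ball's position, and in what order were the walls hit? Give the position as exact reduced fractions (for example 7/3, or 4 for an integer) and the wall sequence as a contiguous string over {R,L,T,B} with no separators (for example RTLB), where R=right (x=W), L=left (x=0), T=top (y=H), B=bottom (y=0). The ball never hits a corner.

1. t=1 → B at (7,0); v=(1,1)
2. t=1 → R at (8,1); v=(-1,1)
3. t=3 → T at (5,4); v=(-1,-1)
4. t=4 → B at (1,0); v=(-1,1)
5. t=1 → L at (0,1); v=(1,1)
6. t=3 → T at (3,4); v=(1,-1)
7. t=4 → B at (7,0); v=(1,1)

Final position: (7,0)
Wall sequence: BRTBLTB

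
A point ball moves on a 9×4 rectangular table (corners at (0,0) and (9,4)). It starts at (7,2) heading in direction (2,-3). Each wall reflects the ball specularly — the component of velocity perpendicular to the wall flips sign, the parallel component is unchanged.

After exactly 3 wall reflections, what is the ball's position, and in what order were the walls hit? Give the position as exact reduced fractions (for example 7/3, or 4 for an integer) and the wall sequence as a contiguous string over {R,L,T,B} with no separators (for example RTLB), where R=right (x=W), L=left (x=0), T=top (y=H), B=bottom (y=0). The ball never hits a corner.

Final position: (7,4)
Wall sequence: BRT

1. t=2/3 → B at (25/3,0); v=(2,3)
2. t=1/3 → R at (9,1); v=(-2,3)
3. t=1 → T at (7,4); v=(-2,-3)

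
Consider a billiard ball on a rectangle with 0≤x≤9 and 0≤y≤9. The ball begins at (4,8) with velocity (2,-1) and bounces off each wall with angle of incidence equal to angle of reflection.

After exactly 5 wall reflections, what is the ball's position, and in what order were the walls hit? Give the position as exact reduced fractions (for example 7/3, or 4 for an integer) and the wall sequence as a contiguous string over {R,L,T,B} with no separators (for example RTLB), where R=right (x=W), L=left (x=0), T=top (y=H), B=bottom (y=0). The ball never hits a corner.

Final position: (0,8)
Wall sequence: RLBRL

1. t=5/2 → R at (9,11/2); v=(-2,-1)
2. t=9/2 → L at (0,1); v=(2,-1)
3. t=1 → B at (2,0); v=(2,1)
4. t=7/2 → R at (9,7/2); v=(-2,1)
5. t=9/2 → L at (0,8); v=(2,1)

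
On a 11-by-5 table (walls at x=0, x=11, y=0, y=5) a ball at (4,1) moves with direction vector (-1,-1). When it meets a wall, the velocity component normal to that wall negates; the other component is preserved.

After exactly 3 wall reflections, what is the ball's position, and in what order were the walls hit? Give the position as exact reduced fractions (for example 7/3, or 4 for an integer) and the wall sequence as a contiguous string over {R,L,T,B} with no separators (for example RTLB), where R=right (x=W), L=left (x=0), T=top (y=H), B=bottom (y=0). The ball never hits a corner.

1. t=1 → B at (3,0); v=(-1,1)
2. t=3 → L at (0,3); v=(1,1)
3. t=2 → T at (2,5); v=(1,-1)

Final position: (2,5)
Wall sequence: BLT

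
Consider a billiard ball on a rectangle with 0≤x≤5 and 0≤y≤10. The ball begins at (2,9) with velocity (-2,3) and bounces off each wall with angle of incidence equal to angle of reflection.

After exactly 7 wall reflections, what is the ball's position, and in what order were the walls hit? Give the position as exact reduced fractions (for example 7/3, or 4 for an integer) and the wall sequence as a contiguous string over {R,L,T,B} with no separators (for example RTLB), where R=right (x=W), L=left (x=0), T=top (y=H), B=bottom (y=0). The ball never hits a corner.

1. t=1/3 → T at (4/3,10); v=(-2,-3)
2. t=2/3 → L at (0,8); v=(2,-3)
3. t=5/2 → R at (5,1/2); v=(-2,-3)
4. t=1/6 → B at (14/3,0); v=(-2,3)
5. t=7/3 → L at (0,7); v=(2,3)
6. t=1 → T at (2,10); v=(2,-3)
7. t=3/2 → R at (5,11/2); v=(-2,-3)

Final position: (5,11/2)
Wall sequence: TLRBLTR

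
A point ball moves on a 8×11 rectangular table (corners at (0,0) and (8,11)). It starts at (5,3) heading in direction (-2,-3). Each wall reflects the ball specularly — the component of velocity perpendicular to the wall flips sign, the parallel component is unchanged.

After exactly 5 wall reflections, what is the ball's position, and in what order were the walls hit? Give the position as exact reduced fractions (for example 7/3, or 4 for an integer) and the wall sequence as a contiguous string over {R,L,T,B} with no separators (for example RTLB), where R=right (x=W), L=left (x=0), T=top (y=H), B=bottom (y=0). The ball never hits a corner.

1. t=1 → B at (3,0); v=(-2,3)
2. t=3/2 → L at (0,9/2); v=(2,3)
3. t=13/6 → T at (13/3,11); v=(2,-3)
4. t=11/6 → R at (8,11/2); v=(-2,-3)
5. t=11/6 → B at (13/3,0); v=(-2,3)

Final position: (13/3,0)
Wall sequence: BLTRB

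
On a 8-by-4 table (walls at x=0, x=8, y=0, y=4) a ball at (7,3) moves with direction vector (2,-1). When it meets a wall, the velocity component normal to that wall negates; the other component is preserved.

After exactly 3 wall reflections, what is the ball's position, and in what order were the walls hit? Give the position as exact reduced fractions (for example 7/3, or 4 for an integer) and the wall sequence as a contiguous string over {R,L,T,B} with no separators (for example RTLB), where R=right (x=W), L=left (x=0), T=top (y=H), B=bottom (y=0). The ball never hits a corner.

Final position: (0,3/2)
Wall sequence: RBL

1. t=1/2 → R at (8,5/2); v=(-2,-1)
2. t=5/2 → B at (3,0); v=(-2,1)
3. t=3/2 → L at (0,3/2); v=(2,1)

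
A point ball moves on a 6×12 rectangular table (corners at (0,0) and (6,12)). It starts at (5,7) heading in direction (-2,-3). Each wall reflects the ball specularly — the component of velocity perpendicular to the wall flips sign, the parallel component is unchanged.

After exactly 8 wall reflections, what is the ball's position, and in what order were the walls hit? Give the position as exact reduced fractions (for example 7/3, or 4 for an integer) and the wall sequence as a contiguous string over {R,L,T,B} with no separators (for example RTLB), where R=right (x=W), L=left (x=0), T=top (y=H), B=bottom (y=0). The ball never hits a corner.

Final position: (1/3,12)
Wall sequence: BLRTLBRT

1. t=7/3 → B at (1/3,0); v=(-2,3)
2. t=1/6 → L at (0,1/2); v=(2,3)
3. t=3 → R at (6,19/2); v=(-2,3)
4. t=5/6 → T at (13/3,12); v=(-2,-3)
5. t=13/6 → L at (0,11/2); v=(2,-3)
6. t=11/6 → B at (11/3,0); v=(2,3)
7. t=7/6 → R at (6,7/2); v=(-2,3)
8. t=17/6 → T at (1/3,12); v=(-2,-3)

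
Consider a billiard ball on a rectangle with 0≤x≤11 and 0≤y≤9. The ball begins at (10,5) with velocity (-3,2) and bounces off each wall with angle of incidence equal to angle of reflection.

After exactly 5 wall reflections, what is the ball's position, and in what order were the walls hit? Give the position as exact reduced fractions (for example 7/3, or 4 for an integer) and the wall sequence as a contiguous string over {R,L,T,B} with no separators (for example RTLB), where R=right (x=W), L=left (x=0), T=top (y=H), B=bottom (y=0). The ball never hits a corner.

Final position: (0,25/3)
Wall sequence: TLBRL

1. t=2 → T at (4,9); v=(-3,-2)
2. t=4/3 → L at (0,19/3); v=(3,-2)
3. t=19/6 → B at (19/2,0); v=(3,2)
4. t=1/2 → R at (11,1); v=(-3,2)
5. t=11/3 → L at (0,25/3); v=(3,2)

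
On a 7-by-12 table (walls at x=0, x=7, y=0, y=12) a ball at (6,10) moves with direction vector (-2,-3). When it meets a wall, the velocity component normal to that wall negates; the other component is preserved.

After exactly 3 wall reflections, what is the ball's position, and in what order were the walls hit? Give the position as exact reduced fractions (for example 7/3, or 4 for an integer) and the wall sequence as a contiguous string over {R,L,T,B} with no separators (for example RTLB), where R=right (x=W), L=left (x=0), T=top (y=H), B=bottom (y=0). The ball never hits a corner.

1. t=3 → L at (0,1); v=(2,-3)
2. t=1/3 → B at (2/3,0); v=(2,3)
3. t=19/6 → R at (7,19/2); v=(-2,3)

Final position: (7,19/2)
Wall sequence: LBR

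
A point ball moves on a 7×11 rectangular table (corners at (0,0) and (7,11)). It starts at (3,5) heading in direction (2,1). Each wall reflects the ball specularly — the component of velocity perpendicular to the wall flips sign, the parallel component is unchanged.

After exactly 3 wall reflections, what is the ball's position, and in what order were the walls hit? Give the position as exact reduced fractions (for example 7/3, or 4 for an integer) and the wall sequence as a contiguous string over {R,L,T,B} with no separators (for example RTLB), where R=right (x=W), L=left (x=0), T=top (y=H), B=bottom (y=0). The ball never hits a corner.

1. t=2 → R at (7,7); v=(-2,1)
2. t=7/2 → L at (0,21/2); v=(2,1)
3. t=1/2 → T at (1,11); v=(2,-1)

Final position: (1,11)
Wall sequence: RLT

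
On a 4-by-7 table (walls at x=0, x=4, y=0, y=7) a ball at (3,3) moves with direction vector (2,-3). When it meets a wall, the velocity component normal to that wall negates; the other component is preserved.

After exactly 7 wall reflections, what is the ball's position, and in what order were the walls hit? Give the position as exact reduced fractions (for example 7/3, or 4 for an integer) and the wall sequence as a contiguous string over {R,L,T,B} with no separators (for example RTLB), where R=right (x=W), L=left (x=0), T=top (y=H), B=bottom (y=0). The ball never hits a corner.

1. t=1/2 → R at (4,3/2); v=(-2,-3)
2. t=1/2 → B at (3,0); v=(-2,3)
3. t=3/2 → L at (0,9/2); v=(2,3)
4. t=5/6 → T at (5/3,7); v=(2,-3)
5. t=7/6 → R at (4,7/2); v=(-2,-3)
6. t=7/6 → B at (5/3,0); v=(-2,3)
7. t=5/6 → L at (0,5/2); v=(2,3)

Final position: (0,5/2)
Wall sequence: RBLTRBL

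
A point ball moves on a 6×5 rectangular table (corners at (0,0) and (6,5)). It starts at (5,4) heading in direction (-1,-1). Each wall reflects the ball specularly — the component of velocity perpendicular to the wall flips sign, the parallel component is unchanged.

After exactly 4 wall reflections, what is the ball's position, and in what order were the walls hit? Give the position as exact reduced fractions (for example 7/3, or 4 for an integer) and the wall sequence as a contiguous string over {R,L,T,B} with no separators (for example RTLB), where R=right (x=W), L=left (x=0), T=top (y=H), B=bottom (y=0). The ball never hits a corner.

Final position: (6,3)
Wall sequence: BLTR

1. t=4 → B at (1,0); v=(-1,1)
2. t=1 → L at (0,1); v=(1,1)
3. t=4 → T at (4,5); v=(1,-1)
4. t=2 → R at (6,3); v=(-1,-1)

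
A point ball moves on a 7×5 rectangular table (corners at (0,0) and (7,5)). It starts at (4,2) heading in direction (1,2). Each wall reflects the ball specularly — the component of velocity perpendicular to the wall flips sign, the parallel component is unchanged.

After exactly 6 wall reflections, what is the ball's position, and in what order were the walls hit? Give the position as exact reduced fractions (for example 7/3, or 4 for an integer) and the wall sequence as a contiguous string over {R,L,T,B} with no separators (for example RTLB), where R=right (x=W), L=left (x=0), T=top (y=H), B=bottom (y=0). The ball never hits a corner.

Final position: (0,2)
Wall sequence: TRBTBL

1. t=3/2 → T at (11/2,5); v=(1,-2)
2. t=3/2 → R at (7,2); v=(-1,-2)
3. t=1 → B at (6,0); v=(-1,2)
4. t=5/2 → T at (7/2,5); v=(-1,-2)
5. t=5/2 → B at (1,0); v=(-1,2)
6. t=1 → L at (0,2); v=(1,2)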